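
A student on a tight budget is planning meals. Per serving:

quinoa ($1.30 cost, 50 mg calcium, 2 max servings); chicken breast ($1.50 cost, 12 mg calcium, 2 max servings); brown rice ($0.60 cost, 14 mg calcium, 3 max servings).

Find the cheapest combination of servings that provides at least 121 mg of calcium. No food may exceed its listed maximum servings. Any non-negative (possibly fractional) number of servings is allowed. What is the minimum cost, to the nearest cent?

$3.50

Cost per mg of calcium: quinoa $0.0260, brown rice $0.0429, chicken breast $0.1250.
Take 2 servings of quinoa: +100.0 mg calcium for $2.60 (total $2.60, still need 21.0 mg).
Take 1.5 servings of brown rice: +21.0 mg calcium for $0.90 (total $3.50, still need 0.0 mg).
Filling from the cheapest source first is optimal under one linear minimum: $3.50.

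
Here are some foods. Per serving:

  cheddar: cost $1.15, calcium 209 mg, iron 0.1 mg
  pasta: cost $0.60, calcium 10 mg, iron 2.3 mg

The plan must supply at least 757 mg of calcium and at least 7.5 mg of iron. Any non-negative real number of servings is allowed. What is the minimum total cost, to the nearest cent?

The cheapest plan sits at a corner of the feasible region — with two constraints it uses at most two foods.
cheddar only: max(757/209, 7.5/0.1) = 75 servings → $86.25.
pasta only: max(757/10, 7.5/2.3) = 75.7 servings → $45.42.
cheddar + pasta with both tight: 3.473 servings and 3.11 servings → $5.86.
Cheapest feasible corner: $5.86.

$5.86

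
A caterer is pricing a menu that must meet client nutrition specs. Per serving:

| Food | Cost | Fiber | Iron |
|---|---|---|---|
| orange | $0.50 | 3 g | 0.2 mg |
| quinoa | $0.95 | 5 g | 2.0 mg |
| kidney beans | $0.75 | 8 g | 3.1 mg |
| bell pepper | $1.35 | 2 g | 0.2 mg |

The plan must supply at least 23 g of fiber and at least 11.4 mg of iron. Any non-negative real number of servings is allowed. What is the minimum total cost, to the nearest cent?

Minimising a linear cost over {fiber ≥ 23, iron ≥ 11.4, servings ≥ 0} — the optimum is at a vertex, using one or two foods.
orange only: max(23/3, 11.4/0.2) = 57 servings → $28.50.
quinoa only: max(23/5, 11.4/2.0) = 5.7 servings → $5.42.
kidney beans only: max(23/8, 11.4/3.1) = 3.677 servings → $2.76.
bell pepper only: max(23/2, 11.4/0.2) = 57 servings → $76.95.
orange + quinoa: the both-tight solution has a negative serving — not a feasible corner.
orange + kidney beans: the both-tight solution has a negative serving — not a feasible corner.
orange + bell pepper with both targets exact would need a negative amount; discard.
quinoa + kidney beans: intersection lies outside the first quadrant.
quinoa + bell pepper: the both-tight solution has a negative serving — not a feasible corner.
kidney beans + bell pepper: the both-tight solution has a negative serving — not a feasible corner.
The minimum over all feasible corners is $2.76.

$2.76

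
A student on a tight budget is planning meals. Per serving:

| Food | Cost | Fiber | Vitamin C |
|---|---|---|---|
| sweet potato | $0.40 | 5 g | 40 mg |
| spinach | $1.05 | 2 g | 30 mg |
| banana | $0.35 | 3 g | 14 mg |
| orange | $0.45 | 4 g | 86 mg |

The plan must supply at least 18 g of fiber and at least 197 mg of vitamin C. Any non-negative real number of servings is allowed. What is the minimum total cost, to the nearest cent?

$1.57

This is a tiny linear program; its minimum lies at a vertex of the feasible set. List the vertices and price them.
sweet potato only: max(18/5, 197/40) = 4.925 servings → $1.97.
spinach only: max(18/2, 197/30) = 9 servings → $9.45.
banana only: max(18/3, 197/14) = 14.07 servings → $4.92.
orange only: max(18/4, 197/86) = 4.5 servings → $2.02.
sweet potato + spinach with both tight: 2.086 servings and 3.786 servings → $4.81.
sweet potato + banana: intersection lies outside the first quadrant.
sweet potato + orange with both tight: 2.815 servings and 0.9815 servings → $1.57.
spinach + banana with both tight: 5.468 servings and 2.355 servings → $6.57.
spinach + orange: the both-tight solution has a negative serving — not a feasible corner.
banana + orange with both tight: 3.762 servings and 1.678 servings → $2.07.
So the least-cost plan costs $1.57.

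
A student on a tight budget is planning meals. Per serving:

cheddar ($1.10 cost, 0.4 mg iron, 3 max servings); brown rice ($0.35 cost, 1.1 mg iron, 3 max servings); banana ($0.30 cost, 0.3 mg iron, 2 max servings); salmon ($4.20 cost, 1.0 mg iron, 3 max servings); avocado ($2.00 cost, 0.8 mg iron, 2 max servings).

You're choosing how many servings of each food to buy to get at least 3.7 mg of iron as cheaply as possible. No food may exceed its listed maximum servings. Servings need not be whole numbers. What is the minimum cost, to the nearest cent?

$1.45

Cost per mg of iron: brown rice $0.3182, banana $1.0000, avocado $2.5000, cheddar $2.7500, salmon $4.2000.
Take 3 servings of brown rice: +3.3 mg iron for $1.05 (total $1.05, still need 0.4 mg).
Take 1.333 servings of banana: +0.4 mg iron for $0.40 (total $1.45, still need 0.0 mg).
Greedy by cheapest-per-mg is optimal for a single linear constraint, so the minimum cost is $1.45.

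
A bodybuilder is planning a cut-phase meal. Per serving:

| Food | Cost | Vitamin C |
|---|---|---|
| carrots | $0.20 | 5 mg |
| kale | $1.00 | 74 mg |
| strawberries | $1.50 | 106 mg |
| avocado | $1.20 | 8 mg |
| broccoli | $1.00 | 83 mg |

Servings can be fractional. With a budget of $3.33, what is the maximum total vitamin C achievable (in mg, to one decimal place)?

276.4 mg

Vitamin C per dollar: broccoli 83, kale 74, strawberries 70.67, carrots 25, avocado 6.667.
With no serving limits, spend the whole cost allowance on broccoli: $3.33 / $1.00 × 83 mg = 276.4 mg.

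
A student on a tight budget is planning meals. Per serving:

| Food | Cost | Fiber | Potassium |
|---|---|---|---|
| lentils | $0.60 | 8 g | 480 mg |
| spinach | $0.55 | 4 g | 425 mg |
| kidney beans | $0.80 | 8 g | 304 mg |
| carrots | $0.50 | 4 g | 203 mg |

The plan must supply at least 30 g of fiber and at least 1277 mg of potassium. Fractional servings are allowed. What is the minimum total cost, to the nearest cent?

Two binding constraints pin down two serving amounts, so the optimal mix uses at most two foods. The candidates are each food alone (scaled to the tighter of fiber/potassium) and each pair with both constraints tight.
lentils only: max(30/8, 1277/480) = 3.75 servings → $2.25.
spinach only: max(30/4, 1277/425) = 7.5 servings → $4.12.
kidney beans only: max(30/8, 1277/304) = 4.201 servings → $3.36.
carrots only: max(30/4, 1277/203) = 7.5 servings → $3.75.
lentils + spinach: the both-tight solution has a negative serving — not a feasible corner.
lentils + kidney beans with both tight: 0.7784 servings and 2.972 servings → $2.84.
lentils + carrots: the both-tight solution has a negative serving — not a feasible corner.
spinach + kidney beans with both tight: 0.5018 servings and 3.499 servings → $3.08.
spinach + carrots with both targets exact would need a negative amount; discard.
kidney beans + carrots with both tight: 2.407 servings and 2.686 servings → $3.27.
So the least-cost plan costs $2.25.

$2.25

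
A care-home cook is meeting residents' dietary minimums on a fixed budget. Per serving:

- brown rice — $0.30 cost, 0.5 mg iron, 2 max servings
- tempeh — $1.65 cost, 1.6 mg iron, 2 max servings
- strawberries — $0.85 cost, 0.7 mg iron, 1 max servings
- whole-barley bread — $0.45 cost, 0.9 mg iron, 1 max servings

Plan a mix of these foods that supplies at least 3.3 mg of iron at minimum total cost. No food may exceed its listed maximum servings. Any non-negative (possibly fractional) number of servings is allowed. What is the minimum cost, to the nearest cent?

$2.49

Cost per mg of iron: whole-barley bread $0.5000, brown rice $0.6000, tempeh $1.0312, strawberries $1.2143.
Take 1 serving of whole-barley bread: +0.9 mg iron for $0.45 (total $0.45, still need 2.4 mg).
Take 2 servings of brown rice: +1.0 mg iron for $0.60 (total $1.05, still need 1.4 mg).
Take 0.875 servings of tempeh: +1.4 mg iron for $1.44 (total $2.49, still need 0.0 mg).
Filling from the cheapest source first is optimal under one linear minimum: $2.49.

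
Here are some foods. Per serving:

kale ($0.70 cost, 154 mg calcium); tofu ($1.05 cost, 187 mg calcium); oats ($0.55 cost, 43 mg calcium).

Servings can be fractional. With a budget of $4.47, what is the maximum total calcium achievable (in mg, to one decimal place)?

983.4 mg

Calcium per dollar: kale 220, tofu 178.1, oats 78.18.
With no serving limits, spend the whole cost allowance on kale: $4.47 / $0.70 × 154 mg = 983.4 mg.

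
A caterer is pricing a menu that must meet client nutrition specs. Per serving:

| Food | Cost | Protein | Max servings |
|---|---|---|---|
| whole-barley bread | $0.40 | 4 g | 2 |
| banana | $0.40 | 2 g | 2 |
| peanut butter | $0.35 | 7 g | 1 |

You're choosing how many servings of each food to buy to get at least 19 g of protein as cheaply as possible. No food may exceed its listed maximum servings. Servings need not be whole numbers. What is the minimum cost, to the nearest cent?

$1.95

Cost per g of protein: peanut butter $0.0500, whole-barley bread $0.1000, banana $0.2000.
Take 1 serving of peanut butter: +7.0 g protein for $0.35 (total $0.35, still need 12.0 g).
Take 2 servings of whole-barley bread: +8.0 g protein for $0.80 (total $1.15, still need 4.0 g).
Take 2 servings of banana: +4.0 g protein for $0.80 (total $1.95, still need 0.0 g).
Greedy by cheapest-per-g is optimal for a single linear constraint, so the minimum cost is $1.95.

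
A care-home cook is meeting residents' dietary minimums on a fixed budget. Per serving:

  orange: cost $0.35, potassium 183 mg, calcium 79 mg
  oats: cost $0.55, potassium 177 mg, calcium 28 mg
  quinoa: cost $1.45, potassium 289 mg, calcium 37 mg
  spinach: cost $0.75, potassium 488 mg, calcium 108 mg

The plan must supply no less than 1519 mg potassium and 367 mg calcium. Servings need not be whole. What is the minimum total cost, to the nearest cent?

$2.39

For a min-cost LP with two ≥-constraints, a basic feasible solution has at most two positive variables.
orange only: max(1519/183, 367/79) = 8.301 servings → $2.91.
oats only: max(1519/177, 367/28) = 13.11 servings → $7.21.
quinoa only: max(1519/289, 367/37) = 9.919 servings → $14.38.
spinach only: max(1519/488, 367/108) = 3.398 servings → $2.55.
orange + oats with both tight: 2.532 servings and 5.965 servings → $4.17.
orange + quinoa with both tight: 3.105 servings and 3.29 servings → $5.86.
orange + spinach with both tight: 0.8007 servings and 2.812 servings → $2.39.
oats + quinoa: the both-tight solution has a negative serving — not a feasible corner.
oats + spinach: the both-tight solution has a negative serving — not a feasible corner.
quinoa + spinach: the both-tight solution has a negative serving — not a feasible corner.
Cheapest feasible corner: $2.39.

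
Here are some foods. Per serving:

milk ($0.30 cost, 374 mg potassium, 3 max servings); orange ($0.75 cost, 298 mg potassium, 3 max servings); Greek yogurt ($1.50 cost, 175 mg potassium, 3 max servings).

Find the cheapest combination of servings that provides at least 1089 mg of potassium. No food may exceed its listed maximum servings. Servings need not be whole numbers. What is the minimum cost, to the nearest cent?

Cost per mg of potassium: milk $0.0008, orange $0.0025, Greek yogurt $0.0086.
Take 2.912 servings of milk: +1089.0 mg potassium for $0.87 (total $0.87, still need 0.0 mg).
Filling from the cheapest source first is optimal under one linear minimum: $0.87.

$0.87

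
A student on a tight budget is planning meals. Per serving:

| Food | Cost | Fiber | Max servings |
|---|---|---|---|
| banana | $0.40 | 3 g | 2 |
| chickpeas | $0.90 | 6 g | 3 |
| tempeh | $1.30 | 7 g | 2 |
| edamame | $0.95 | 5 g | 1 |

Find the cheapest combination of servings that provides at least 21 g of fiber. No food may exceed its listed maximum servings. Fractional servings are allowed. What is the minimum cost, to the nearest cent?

$3.05

Cost per g of fiber: banana $0.1333, chickpeas $0.1500, tempeh $0.1857, edamame $0.1900.
Take 2 servings of banana: +6.0 g fiber for $0.80 (total $0.80, still need 15.0 g).
Take 2.5 servings of chickpeas: +15.0 g fiber for $2.25 (total $3.05, still need 0.0 g).
Filling from the cheapest source first is optimal under one linear minimum: $3.05.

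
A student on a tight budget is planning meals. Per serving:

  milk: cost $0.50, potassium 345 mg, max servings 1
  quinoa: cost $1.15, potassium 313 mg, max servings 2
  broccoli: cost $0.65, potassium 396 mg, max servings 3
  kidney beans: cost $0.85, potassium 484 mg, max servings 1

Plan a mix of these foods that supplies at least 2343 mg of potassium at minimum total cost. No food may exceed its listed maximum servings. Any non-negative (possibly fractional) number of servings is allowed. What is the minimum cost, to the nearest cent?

Cost per mg of potassium: milk $0.0014, broccoli $0.0016, kidney beans $0.0018, quinoa $0.0037.
Take 1 serving of milk: +345.0 mg potassium for $0.50 (total $0.50, still need 1998.0 mg).
Take 3 servings of broccoli: +1188.0 mg potassium for $1.95 (total $2.45, still need 810.0 mg).
Take 1 serving of kidney beans: +484.0 mg potassium for $0.85 (total $3.30, still need 326.0 mg).
Take 1.042 servings of quinoa: +326.0 mg potassium for $1.20 (total $4.50, still need 0.0 mg).
Filling from the cheapest source first is optimal under one linear minimum: $4.50.

$4.50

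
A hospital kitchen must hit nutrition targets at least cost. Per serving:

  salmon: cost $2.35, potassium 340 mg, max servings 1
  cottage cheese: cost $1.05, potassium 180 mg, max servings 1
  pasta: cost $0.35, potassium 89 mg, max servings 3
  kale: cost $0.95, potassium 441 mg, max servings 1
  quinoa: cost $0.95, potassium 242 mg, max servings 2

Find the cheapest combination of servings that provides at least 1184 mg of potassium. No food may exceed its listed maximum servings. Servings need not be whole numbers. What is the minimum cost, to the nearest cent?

Cost per mg of potassium: kale $0.0022, quinoa $0.0039, pasta $0.0039, cottage cheese $0.0058, salmon $0.0069.
Take 1 serving of kale: +441.0 mg potassium for $0.95 (total $0.95, still need 743.0 mg).
Take 2 servings of quinoa: +484.0 mg potassium for $1.90 (total $2.85, still need 259.0 mg).
Take 2.91 servings of pasta: +259.0 mg potassium for $1.02 (total $3.87, still need 0.0 mg).
Greedy by cheapest-per-mg is optimal for a single linear constraint, so the minimum cost is $3.87.

$3.87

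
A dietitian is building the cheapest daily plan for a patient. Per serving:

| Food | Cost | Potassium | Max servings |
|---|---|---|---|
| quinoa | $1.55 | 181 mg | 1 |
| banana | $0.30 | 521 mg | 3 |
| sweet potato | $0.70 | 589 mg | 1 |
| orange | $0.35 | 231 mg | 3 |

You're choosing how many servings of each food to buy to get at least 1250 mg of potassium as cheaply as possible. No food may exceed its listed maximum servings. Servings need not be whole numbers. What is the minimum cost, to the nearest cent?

$0.72

Cost per mg of potassium: banana $0.0006, sweet potato $0.0012, orange $0.0015, quinoa $0.0086.
Take 2.399 servings of banana: +1250.0 mg potassium for $0.72 (total $0.72, still need 0.0 mg).
Greedy by cheapest-per-mg is optimal for a single linear constraint, so the minimum cost is $0.72.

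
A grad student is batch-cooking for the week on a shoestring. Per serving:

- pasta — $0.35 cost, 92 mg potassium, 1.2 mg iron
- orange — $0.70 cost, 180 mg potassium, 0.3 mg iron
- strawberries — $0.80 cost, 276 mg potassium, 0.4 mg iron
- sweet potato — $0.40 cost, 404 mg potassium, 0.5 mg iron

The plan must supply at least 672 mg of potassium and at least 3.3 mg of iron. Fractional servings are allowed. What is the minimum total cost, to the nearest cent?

$1.25

Minimising a linear cost over {potassium ≥ 672, iron ≥ 3.3, servings ≥ 0} — the optimum is at a vertex, using one or two foods.
pasta only: max(672/92, 3.3/1.2) = 7.304 servings → $2.56.
orange only: max(672/180, 3.3/0.3) = 11 servings → $7.70.
strawberries only: max(672/276, 3.3/0.4) = 8.25 servings → $6.60.
sweet potato only: max(672/404, 3.3/0.5) = 6.6 servings → $2.64.
pasta + orange with both tight: 2.083 servings and 2.669 servings → $2.60.
pasta + strawberries with both tight: 2.181 servings and 1.708 servings → $2.13.
pasta + sweet potato with both tight: 2.273 servings and 1.146 servings → $1.25.
orange + strawberries: the both-tight solution has a negative serving — not a feasible corner.
orange + sweet potato: intersection lies outside the first quadrant.
strawberries + sweet potato with both targets exact would need a negative amount; discard.
The minimum over all feasible corners is $1.25.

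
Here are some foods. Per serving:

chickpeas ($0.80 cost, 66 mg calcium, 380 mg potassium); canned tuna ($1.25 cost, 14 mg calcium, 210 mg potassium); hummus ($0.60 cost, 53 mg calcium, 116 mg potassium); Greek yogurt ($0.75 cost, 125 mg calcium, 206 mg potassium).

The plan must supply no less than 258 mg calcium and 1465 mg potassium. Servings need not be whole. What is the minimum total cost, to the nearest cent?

At the optimum either one food covers both requirements or two foods hit both targets exactly; no other combination can be cheaper.
chickpeas only: max(258/66, 1465/380) = 3.909 servings → $3.13.
canned tuna only: max(258/14, 1465/210) = 18.43 servings → $23.04.
hummus only: max(258/53, 1465/116) = 12.63 servings → $7.58.
Greek yogurt only: max(258/125, 1465/206) = 7.112 servings → $5.33.
chickpeas + canned tuna with both targets exact would need a negative amount; discard.
chickpeas + hummus with both tight: 3.822 servings and 0.1081 servings → $3.12.
chickpeas + Greek yogurt with both tight: 3.834 servings and 0.03982 servings → $3.10.
canned tuna + hummus with both tight: 5.02 servings and 3.542 servings → $8.40.
canned tuna + Greek yogurt with both tight: 5.563 servings and 1.441 servings → $8.03.
hummus + Greek yogurt: intersection lies outside the first quadrant.
The minimum over all feasible corners is $3.10.

$3.10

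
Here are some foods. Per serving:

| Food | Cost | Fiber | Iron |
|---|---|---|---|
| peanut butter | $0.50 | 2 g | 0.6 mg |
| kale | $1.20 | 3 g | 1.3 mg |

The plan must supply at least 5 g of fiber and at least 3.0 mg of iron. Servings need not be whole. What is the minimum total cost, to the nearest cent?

A basic optimal solution has at most two foods positive. Try each food alone and each pair with both targets met exactly.
peanut butter only: max(5/2, 3.0/0.6) = 5 servings → $2.50.
kale only: max(5/3, 3.0/1.3) = 2.308 servings → $2.77.
peanut butter + kale: the both-tight solution has a negative serving — not a feasible corner.
The minimum over all feasible corners is $2.50.

$2.50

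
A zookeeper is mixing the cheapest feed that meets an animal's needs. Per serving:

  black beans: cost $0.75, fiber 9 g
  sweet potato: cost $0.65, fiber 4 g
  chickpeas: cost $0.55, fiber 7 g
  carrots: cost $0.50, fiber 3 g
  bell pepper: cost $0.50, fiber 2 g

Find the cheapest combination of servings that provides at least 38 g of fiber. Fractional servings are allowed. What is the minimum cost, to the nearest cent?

$2.99

Cost per g of fiber: chickpeas $0.0786, black beans $0.0833, sweet potato $0.1625, carrots $0.1667, bell pepper $0.2500.
With no serving limits, use only chickpeas: 38 g / 7 g = 5.429 servings × $0.55 = $2.99.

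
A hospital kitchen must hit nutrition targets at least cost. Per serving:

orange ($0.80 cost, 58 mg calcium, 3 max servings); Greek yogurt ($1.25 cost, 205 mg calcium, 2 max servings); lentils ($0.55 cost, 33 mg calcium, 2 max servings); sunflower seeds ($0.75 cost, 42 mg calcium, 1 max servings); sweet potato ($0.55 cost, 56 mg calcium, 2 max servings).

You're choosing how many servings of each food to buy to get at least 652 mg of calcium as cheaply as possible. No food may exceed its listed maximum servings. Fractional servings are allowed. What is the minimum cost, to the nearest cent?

$5.39

Cost per mg of calcium: Greek yogurt $0.0061, sweet potato $0.0098, orange $0.0138, lentils $0.0167, sunflower seeds $0.0179.
Take 2 servings of Greek yogurt: +410.0 mg calcium for $2.50 (total $2.50, still need 242.0 mg).
Take 2 servings of sweet potato: +112.0 mg calcium for $1.10 (total $3.60, still need 130.0 mg).
Take 2.241 servings of orange: +130.0 mg calcium for $1.79 (total $5.39, still need 0.0 mg).
Greedy by cheapest-per-mg is optimal for a single linear constraint, so the minimum cost is $5.39.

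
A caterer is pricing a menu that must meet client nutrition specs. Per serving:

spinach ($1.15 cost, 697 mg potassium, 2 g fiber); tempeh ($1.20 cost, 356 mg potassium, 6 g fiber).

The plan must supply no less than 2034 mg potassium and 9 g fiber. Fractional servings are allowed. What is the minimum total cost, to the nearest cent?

Minimising a linear cost over {potassium ≥ 2034, fiber ≥ 9, servings ≥ 0} — the optimum is at a vertex, using one or two foods.
spinach only: max(2034/697, 9/2) = 4.5 servings → $5.17.
tempeh only: max(2034/356, 9/6) = 5.713 servings → $6.86.
spinach + tempeh with both tight: 2.594 servings and 0.6354 servings → $3.75.
The minimum over all feasible corners is $3.75.

$3.75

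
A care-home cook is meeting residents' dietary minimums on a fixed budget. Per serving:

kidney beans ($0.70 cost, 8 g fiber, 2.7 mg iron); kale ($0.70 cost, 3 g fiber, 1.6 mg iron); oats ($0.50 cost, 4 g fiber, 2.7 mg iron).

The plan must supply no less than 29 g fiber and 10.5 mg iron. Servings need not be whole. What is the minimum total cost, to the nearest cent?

A basic optimal solution has at most two foods positive. Try each food alone and each pair with both targets met exactly.
kidney beans only: max(29/8, 10.5/2.7) = 3.889 servings → $2.72.
kale only: max(29/3, 10.5/1.6) = 9.667 servings → $6.77.
oats only: max(29/4, 10.5/2.7) = 7.25 servings → $3.62.
kidney beans + kale with both tight: 3.17 servings and 1.213 servings → $3.07.
kidney beans + oats with both tight: 3.361 servings and 0.5278 servings → $2.62.
kale + oats: the both-tight solution has a negative serving — not a feasible corner.
The minimum over all feasible corners is $2.62.

$2.62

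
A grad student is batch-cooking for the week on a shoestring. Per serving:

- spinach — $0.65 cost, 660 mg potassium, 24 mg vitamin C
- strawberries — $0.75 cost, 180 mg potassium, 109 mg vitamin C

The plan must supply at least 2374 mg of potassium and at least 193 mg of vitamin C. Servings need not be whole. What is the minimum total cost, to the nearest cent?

An LP optimum is at a vertex; with two nutrient constraints at most two foods are used. Check each candidate.
spinach only: max(2374/660, 193/24) = 8.042 servings → $5.23.
strawberries only: max(2374/180, 193/109) = 13.19 servings → $9.89.
spinach + strawberries with both tight: 3.313 servings and 1.041 servings → $2.93.
So the least-cost plan costs $2.93.

$2.93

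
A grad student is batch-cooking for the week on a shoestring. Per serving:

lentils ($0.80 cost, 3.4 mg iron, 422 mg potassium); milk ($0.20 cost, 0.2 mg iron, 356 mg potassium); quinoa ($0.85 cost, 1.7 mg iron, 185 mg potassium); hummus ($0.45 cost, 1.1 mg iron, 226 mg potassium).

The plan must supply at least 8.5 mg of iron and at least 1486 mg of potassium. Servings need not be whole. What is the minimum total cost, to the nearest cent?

An LP optimum is at a vertex; with two nutrient constraints at most two foods are used. Check each candidate.
lentils only: max(8.5/3.4, 1486/422) = 3.521 servings → $2.82.
milk only: max(8.5/0.2, 1486/356) = 42.5 servings → $8.50.
quinoa only: max(8.5/1.7, 1486/185) = 8.032 servings → $6.83.
hummus only: max(8.5/1.1, 1486/226) = 7.727 servings → $3.48.
lentils + milk with both tight: 2.423 servings and 1.301 servings → $2.20.
lentils + quinoa: the both-tight solution has a negative serving — not a feasible corner.
lentils + hummus with both tight: 0.9415 servings and 4.817 servings → $2.92.
milk + quinoa with both tight: 1.678 servings and 4.803 servings → $4.42.
milk + hummus: intersection lies outside the first quadrant.
quinoa + hummus with both tight: 1.585 servings and 5.278 servings → $3.72.
So the least-cost plan costs $2.20.

$2.20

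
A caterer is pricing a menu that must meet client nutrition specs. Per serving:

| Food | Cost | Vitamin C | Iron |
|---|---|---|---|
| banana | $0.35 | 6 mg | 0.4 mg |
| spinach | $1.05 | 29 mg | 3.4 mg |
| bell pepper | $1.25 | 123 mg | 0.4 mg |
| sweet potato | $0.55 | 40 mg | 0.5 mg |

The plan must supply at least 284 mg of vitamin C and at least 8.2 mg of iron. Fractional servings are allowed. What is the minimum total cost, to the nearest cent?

banana only: max(284/6, 8.2/0.4) = 47.33 servings → $16.57.
spinach only: max(284/29, 8.2/3.4) = 9.793 servings → $10.28.
bell pepper only: max(284/123, 8.2/0.4) = 20.5 servings → $25.62.
sweet potato only: max(284/40, 8.2/0.5) = 16.4 servings → $9.02.
banana + spinach with both targets exact would need a negative amount; discard.
banana + bell pepper with both tight: 19.12 servings and 1.376 servings → $8.41.
banana + sweet potato with both tight: 14.31 servings and 4.954 servings → $7.73.
spinach + bell pepper with both tight: 2.201 servings and 1.79 servings → $4.55.
spinach + sweet potato with both tight: 1.531 servings and 5.99 servings → $4.90.
bell pepper + sweet potato: intersection lies outside the first quadrant.
The minimum over all feasible corners is $4.55.

$4.55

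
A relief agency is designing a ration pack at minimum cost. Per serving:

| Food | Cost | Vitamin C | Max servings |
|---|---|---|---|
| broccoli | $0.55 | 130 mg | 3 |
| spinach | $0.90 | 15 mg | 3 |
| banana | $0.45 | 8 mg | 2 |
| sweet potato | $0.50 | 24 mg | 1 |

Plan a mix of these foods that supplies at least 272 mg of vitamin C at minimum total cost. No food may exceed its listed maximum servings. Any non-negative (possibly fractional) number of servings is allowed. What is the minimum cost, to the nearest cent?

Cost per mg of vitamin C: broccoli $0.0042, sweet potato $0.0208, banana $0.0563, spinach $0.0600.
Take 2.092 servings of broccoli: +272.0 mg vitamin C for $1.15 (total $1.15, still need 0.0 mg).
Filling from the cheapest source first is optimal under one linear minimum: $1.15.

$1.15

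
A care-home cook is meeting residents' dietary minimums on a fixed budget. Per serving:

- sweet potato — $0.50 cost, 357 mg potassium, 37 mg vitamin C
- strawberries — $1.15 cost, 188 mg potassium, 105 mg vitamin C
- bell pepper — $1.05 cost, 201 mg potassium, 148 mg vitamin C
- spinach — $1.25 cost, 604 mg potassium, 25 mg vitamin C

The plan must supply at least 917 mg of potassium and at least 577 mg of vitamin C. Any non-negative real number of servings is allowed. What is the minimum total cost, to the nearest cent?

With two linear requirements the optimum uses one or two foods; enumerate the corners.
sweet potato only: max(917/357, 577/37) = 15.59 servings → $7.80.
strawberries only: max(917/188, 577/105) = 5.495 servings → $6.32.
bell pepper only: max(917/201, 577/148) = 4.562 servings → $4.79.
spinach only: max(917/604, 577/25) = 23.08 servings → $28.85.
sweet potato + strawberries: the both-tight solution has a negative serving — not a feasible corner.
sweet potato + bell pepper with both tight: 0.4348 servings and 3.79 servings → $4.20.
sweet potato + spinach with both targets exact would need a negative amount; discard.
strawberries + bell pepper with both tight: 2.938 servings and 1.814 servings → $5.28.
strawberries + spinach: the both-tight solution has a negative serving — not a feasible corner.
bell pepper + spinach with both tight: 3.859 servings and 0.234 servings → $4.34.
The minimum over all feasible corners is $4.20.

$4.20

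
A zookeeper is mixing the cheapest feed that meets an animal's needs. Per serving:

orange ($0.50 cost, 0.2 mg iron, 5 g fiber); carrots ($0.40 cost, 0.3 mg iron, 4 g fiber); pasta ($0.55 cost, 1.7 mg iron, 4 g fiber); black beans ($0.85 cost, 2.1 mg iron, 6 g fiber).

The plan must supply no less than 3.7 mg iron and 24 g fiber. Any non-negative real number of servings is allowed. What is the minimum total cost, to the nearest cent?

$2.60

A basic optimal solution has at most two foods positive. Try each food alone and each pair with both targets met exactly.
orange only: max(3.7/0.2, 24/5) = 18.5 servings → $9.25.
carrots only: max(3.7/0.3, 24/4) = 12.33 servings → $4.93.
pasta only: max(3.7/1.7, 24/4) = 6 servings → $3.30.
black beans only: max(3.7/2.1, 24/6) = 4 servings → $3.40.
orange + carrots: the both-tight solution has a negative serving — not a feasible corner.
orange + pasta with both tight: 3.377 servings and 1.779 servings → $2.67.
orange + black beans with both tight: 3.032 servings and 1.473 servings → $2.77.
carrots + pasta with both tight: 4.643 servings and 1.357 servings → $2.60.
carrots + black beans with both tight: 4.273 servings and 1.152 servings → $2.69.
pasta + black beans: intersection lies outside the first quadrant.
Cheapest feasible corner: $2.60.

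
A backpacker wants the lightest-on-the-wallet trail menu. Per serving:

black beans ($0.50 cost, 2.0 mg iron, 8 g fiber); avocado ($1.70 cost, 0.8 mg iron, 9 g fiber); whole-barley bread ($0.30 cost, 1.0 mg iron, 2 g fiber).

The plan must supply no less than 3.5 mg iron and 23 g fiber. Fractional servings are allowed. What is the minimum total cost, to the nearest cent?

$1.44

This is a tiny linear program; its minimum lies at a vertex of the feasible set. List the vertices and price them.
black beans only: max(3.5/2.0, 23/8) = 2.875 servings → $1.44.
avocado only: max(3.5/0.8, 23/9) = 4.375 servings → $7.44.
whole-barley bread only: max(3.5/1.0, 23/2) = 11.5 servings → $3.45.
black beans + avocado with both tight: 1.129 servings and 1.552 servings → $3.20.
black beans + whole-barley bread: intersection lies outside the first quadrant.
avocado + whole-barley bread with both tight: 2.162 servings and 1.77 servings → $4.21.
Cheapest feasible corner: $1.44.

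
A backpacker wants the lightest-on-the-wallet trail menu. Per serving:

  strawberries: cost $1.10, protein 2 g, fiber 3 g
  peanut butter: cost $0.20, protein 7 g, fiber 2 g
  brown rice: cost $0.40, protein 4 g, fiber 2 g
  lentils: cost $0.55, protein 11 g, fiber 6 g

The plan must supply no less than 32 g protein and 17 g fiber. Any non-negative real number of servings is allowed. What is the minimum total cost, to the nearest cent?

$1.56

Two binding constraints pin down two serving amounts, so the optimal mix uses at most two foods. The candidates are each food alone (scaled to the tighter of protein/fiber) and each pair with both constraints tight.
strawberries only: max(32/2, 17/3) = 16 servings → $17.60.
peanut butter only: max(32/7, 17/2) = 8.5 servings → $1.70.
brown rice only: max(32/4, 17/2) = 8.5 servings → $3.40.
lentils only: max(32/11, 17/6) = 2.909 servings → $1.60.
strawberries + peanut butter with both tight: 3.235 servings and 3.647 servings → $4.29.
strawberries + brown rice with both tight: 0.5 servings and 7.75 servings → $3.65.
strawberries + lentils with both targets exact would need a negative amount; discard.
peanut butter + brown rice: intersection lies outside the first quadrant.
peanut butter + lentils with both tight: 0.25 servings and 2.75 servings → $1.56.
brown rice + lentils with both tight: 2.5 servings and 2 servings → $2.10.
The minimum over all feasible corners is $1.56.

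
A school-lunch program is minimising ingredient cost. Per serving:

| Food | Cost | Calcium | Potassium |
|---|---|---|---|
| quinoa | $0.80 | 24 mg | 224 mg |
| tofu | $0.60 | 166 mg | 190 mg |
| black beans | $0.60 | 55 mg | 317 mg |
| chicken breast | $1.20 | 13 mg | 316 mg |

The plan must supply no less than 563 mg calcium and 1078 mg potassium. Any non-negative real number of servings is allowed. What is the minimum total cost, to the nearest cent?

$2.72

This is a tiny linear program; its minimum lies at a vertex of the feasible set. List the vertices and price them.
quinoa only: max(563/24, 1078/224) = 23.46 servings → $18.77.
tofu only: max(563/166, 1078/190) = 5.674 servings → $3.40.
black beans only: max(563/55, 1078/317) = 10.24 servings → $6.14.
chicken breast only: max(563/13, 1078/316) = 43.31 servings → $51.97.
quinoa + tofu with both tight: 2.206 servings and 3.073 servings → $3.61.
quinoa + black beans: the both-tight solution has a negative serving — not a feasible corner.
quinoa + chicken breast: the both-tight solution has a negative serving — not a feasible corner.
tofu + black beans with both tight: 2.826 servings and 1.707 servings → $2.72.
tofu + chicken breast with both tight: 3.279 servings and 1.44 servings → $3.70.
black beans + chicken breast: intersection lies outside the first quadrant.
Cheapest feasible corner: $2.72.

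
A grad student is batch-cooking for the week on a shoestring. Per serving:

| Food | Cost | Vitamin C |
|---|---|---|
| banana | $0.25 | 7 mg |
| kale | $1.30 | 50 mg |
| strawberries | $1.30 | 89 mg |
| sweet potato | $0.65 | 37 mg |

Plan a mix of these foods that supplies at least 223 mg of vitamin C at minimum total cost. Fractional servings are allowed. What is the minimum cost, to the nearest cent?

Cost per mg of vitamin C: strawberries $0.0146, sweet potato $0.0176, kale $0.0260, banana $0.0357.
With no serving limits, use only strawberries: 223 mg / 89 mg = 2.506 servings × $1.30 = $3.26.

$3.26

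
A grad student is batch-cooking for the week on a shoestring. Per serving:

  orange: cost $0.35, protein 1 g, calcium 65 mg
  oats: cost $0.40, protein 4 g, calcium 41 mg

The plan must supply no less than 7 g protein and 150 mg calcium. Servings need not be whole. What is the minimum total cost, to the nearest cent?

$1.06

Minimising a linear cost over {protein ≥ 7, calcium ≥ 150, servings ≥ 0} — the optimum is at a vertex, using one or two foods.
orange only: max(7/1, 150/65) = 7 servings → $2.45.
oats only: max(7/4, 150/41) = 3.659 servings → $1.46.
orange + oats with both tight: 1.429 servings and 1.393 servings → $1.06.
Cheapest feasible corner: $1.06.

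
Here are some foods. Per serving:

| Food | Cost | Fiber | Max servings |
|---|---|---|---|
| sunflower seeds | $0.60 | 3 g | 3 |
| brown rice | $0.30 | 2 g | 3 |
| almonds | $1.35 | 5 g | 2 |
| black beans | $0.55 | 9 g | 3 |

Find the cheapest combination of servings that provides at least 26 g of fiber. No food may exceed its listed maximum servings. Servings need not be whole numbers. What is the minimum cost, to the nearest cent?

Cost per g of fiber: black beans $0.0611, brown rice $0.1500, sunflower seeds $0.2000, almonds $0.2700.
Take 2.889 servings of black beans: +26.0 g fiber for $1.59 (total $1.59, still need 0.0 g).
Greedy by cheapest-per-g is optimal for a single linear constraint, so the minimum cost is $1.59.

$1.59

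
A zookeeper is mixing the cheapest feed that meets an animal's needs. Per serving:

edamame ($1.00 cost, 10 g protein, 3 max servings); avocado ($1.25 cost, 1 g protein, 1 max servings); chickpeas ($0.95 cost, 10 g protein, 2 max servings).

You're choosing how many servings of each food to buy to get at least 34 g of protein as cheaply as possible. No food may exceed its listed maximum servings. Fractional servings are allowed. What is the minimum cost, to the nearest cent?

Cost per g of protein: chickpeas $0.0950, edamame $0.1000, avocado $1.2500.
Take 2 servings of chickpeas: +20.0 g protein for $1.90 (total $1.90, still need 14.0 g).
Take 1.4 servings of edamame: +14.0 g protein for $1.40 (total $3.30, still need 0.0 g).
Filling from the cheapest source first is optimal under one linear minimum: $3.30.

$3.30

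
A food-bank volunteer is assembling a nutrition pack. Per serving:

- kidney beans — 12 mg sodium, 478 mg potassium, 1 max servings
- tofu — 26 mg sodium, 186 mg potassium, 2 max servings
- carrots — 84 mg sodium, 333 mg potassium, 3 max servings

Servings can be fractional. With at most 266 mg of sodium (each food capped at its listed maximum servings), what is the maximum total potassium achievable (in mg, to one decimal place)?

Potassium per mg sodium: kidney beans 39.83, tofu 7.154, carrots 3.964.
Take 1 serving of kidney beans: uses 12 mg sodium, +478.0 mg potassium (running total 478.0 mg).
Take 2 servings of tofu: uses 52 mg sodium, +372.0 mg potassium (running total 850.0 mg).
Take 2.405 servings of carrots: uses 202 mg sodium, +800.8 mg potassium (running total 1650.8 mg).
Greedy by best ratio exhausts the sodium allowance optimally: 1650.8 mg.

1650.8 mg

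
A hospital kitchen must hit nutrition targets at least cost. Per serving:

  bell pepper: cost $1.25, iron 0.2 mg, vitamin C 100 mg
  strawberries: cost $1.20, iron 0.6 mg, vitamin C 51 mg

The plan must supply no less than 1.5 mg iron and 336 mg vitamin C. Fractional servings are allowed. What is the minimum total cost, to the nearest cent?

bell pepper only: max(1.5/0.2, 336/100) = 7.5 servings → $9.38.
strawberries only: max(1.5/0.6, 336/51) = 6.588 servings → $7.91.
bell pepper + strawberries with both tight: 2.512 servings and 1.663 servings → $5.14.
The minimum over all feasible corners is $5.14.

$5.14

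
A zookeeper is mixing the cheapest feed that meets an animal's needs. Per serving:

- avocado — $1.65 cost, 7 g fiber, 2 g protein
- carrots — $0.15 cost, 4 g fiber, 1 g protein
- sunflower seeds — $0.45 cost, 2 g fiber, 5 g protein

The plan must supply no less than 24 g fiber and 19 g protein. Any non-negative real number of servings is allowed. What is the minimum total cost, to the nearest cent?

$1.98

With two linear requirements the optimum uses one or two foods; enumerate the corners.
avocado only: max(24/7, 19/2) = 9.5 servings → $15.68.
carrots only: max(24/4, 19/1) = 19 servings → $2.85.
sunflower seeds only: max(24/2, 19/5) = 12 servings → $5.40.
avocado + carrots with both targets exact would need a negative amount; discard.
avocado + sunflower seeds with both tight: 2.645 servings and 2.742 servings → $5.60.
carrots + sunflower seeds with both tight: 4.556 servings and 2.889 servings → $1.98.
Cheapest feasible corner: $1.98.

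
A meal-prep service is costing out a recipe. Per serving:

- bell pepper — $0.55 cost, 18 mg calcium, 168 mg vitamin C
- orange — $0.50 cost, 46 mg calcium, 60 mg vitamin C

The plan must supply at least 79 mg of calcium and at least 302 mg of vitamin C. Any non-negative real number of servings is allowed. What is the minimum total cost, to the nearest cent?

$1.35

A basic optimal solution has at most two foods positive. Try each food alone and each pair with both targets met exactly.
bell pepper only: max(79/18, 302/168) = 4.389 servings → $2.41.
orange only: max(79/46, 302/60) = 5.033 servings → $2.52.
bell pepper + orange with both tight: 1.377 servings and 1.179 servings → $1.35.
Cheapest feasible corner: $1.35.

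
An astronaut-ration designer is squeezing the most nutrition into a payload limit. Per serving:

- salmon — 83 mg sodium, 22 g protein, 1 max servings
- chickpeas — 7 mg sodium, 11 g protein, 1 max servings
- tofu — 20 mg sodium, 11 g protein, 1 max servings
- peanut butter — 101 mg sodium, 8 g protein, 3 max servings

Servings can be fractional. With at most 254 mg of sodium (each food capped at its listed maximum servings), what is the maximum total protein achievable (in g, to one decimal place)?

Protein per mg sodium: chickpeas 1.571, tofu 0.55, salmon 0.2651, peanut butter 0.07921.
Take 1 serving of chickpeas: uses 7 mg sodium, +11.0 g protein (running total 11.0 g).
Take 1 serving of tofu: uses 20 mg sodium, +11.0 g protein (running total 22.0 g).
Take 1 serving of salmon: uses 83 mg sodium, +22.0 g protein (running total 44.0 g).
Take 1.426 servings of peanut butter: uses 144 mg sodium, +11.4 g protein (running total 55.4 g).
Filling greedily by protein-per-mg sodium is optimal for one linear limit, giving 55.4 g.

55.4 g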